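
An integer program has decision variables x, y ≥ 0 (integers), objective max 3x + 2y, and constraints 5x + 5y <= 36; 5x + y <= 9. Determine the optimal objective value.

The continuous relaxation peaks at (0.45, 6.75) with value 14.85; rounding to a feasible lattice point costs some objective.
(x,y)=(0,7): 5·0+5·7=35≤36, 5·0+1·7=7≤9, objective 14.
(x,y)=(0,6): 5·0+5·6=30≤36, 5·0+1·6=6≤9, objective 12.
No feasible integer point exceeds 14.

14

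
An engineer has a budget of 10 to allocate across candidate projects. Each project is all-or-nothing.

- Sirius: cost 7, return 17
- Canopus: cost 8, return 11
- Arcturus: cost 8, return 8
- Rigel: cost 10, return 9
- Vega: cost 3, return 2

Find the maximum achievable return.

This is a 0-1 knapsack instance.
Take Sirius and Vega: cost 7 + 3 = 10 ≤ 10, return 17 + 2 = 19.
No other feasible combination does better.

19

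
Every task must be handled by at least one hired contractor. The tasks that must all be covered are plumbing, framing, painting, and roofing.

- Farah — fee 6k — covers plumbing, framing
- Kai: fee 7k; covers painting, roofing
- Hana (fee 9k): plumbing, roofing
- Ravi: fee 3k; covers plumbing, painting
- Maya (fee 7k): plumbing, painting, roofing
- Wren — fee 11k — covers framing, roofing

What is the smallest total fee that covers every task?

13

Choose Farah and Kai: together they cover plumbing, framing, painting, roofing — every task.
Total fee: 6 + 7 = 13.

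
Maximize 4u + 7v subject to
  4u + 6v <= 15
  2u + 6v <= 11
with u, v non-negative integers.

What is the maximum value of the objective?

(u,v)=(2,1) is feasible, giving 15.
(u,v)=(3,0) is feasible, giving 12.
(u,v)=(1,1) is feasible, giving 11.
The best lattice point is (2,1), giving 15.

15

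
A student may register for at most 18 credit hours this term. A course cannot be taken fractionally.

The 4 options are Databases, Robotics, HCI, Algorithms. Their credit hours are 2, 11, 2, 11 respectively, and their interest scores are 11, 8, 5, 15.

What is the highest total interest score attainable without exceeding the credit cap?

31

Allowing fractional choices, the relaxed optimum would be about 33.2, but courses are indivisible.
Databases + Algorithms: credit hours 2 + 11 = 13 ≤ 18, interest score 11 + 15 = 26.
Databases + HCI + Algorithms: credit hours 2 + 2 + 11 = 15 ≤ 18, interest score 11 + 5 + 15 = 31.
Best is Databases, HCI, and Algorithms with total interest score 31.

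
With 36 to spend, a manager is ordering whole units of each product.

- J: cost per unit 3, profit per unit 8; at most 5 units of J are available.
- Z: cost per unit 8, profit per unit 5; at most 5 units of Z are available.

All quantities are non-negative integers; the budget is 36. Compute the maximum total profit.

50

Take 5×J and 2×Z: cost 31 ≤ 36, profit 5·8 + 2·5 = 50.
J has the best ratio (8/3) and is taken to its limit of 5; remaining capacity is filled optimally with the others.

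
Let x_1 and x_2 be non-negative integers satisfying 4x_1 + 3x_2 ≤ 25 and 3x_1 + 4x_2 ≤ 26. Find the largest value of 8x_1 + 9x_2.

The continuous relaxation peaks at (3.14, 4.14) with value 62.43; rounding to a feasible lattice point costs some objective.
(x_1,x_2)=(2,5): 4·2+3·5=23≤25, 3·2+4·5=26≤26, objective 61.
(x_1,x_2)=(3,4): 4·3+3·4=24≤25, 3·3+4·4=25≤26, objective 60.
(x_1,x_2)=(4,3): 4·4+3·3=25≤25, 3·4+4·3=24≤26, objective 59.
The best lattice point is (2,5), giving 61.

61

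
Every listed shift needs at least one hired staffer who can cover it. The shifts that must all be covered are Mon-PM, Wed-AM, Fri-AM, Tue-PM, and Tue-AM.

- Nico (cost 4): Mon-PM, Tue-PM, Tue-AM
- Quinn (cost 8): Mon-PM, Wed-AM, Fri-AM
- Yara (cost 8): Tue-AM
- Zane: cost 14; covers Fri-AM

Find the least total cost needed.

Choose Nico and Quinn: together they cover Mon-PM, Wed-AM, Fri-AM, Tue-PM, Tue-AM — every shift.
Total cost: 4 + 8 = 12.

12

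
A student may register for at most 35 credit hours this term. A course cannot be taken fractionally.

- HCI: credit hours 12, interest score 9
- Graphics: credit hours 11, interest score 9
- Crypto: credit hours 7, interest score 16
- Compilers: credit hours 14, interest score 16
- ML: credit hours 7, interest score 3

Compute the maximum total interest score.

Take Graphics, Crypto, and Compilers: credit hours 11 + 7 + 14 = 32 ≤ 35, interest score 9 + 16 + 16 = 41.
No feasible combination exceeds this.

41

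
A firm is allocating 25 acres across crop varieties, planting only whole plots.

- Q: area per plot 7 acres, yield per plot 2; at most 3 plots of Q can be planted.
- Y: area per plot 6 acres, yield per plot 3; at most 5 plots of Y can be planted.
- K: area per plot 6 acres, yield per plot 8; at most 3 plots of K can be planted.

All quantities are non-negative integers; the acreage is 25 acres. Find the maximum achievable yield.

This is a bounded integer knapsack.
1×Y and 3×K: area 24 ≤ 25, yield 1·3 + 3·8 = 27.
1×Q and 3×K: area 25 ≤ 25, yield 1·2 + 3·8 = 26.
Best is 27.

27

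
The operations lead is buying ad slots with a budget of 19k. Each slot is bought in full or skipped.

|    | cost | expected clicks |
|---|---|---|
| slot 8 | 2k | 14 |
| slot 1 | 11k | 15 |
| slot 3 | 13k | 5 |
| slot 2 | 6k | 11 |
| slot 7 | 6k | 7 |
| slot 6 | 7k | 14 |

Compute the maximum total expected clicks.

slot 8 + slot 1 + slot 7: cost 2 + 11 + 6 = 19 ≤ 19, expected clicks 14 + 15 + 7 = 36.
slot 8 + slot 1 + slot 2: cost 2 + 11 + 6 = 19 ≤ 19, expected clicks 14 + 15 + 11 = 40.
slot 8 + slot 2 + slot 6: cost 2 + 6 + 7 = 15 ≤ 19, expected clicks 14 + 11 + 14 = 39.
Best is slot 8, slot 1, and slot 2 with total expected clicks 40.

40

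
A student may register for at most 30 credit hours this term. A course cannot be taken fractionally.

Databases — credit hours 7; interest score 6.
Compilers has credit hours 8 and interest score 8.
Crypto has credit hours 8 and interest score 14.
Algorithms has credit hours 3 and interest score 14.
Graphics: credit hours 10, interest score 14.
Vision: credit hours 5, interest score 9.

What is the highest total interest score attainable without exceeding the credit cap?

This is an integer program with binary decision variables.
Crypto + Algorithms + Graphics + Vision: credit hours 8 + 3 + 10 + 5 = 26 ≤ 30, interest score 14 + 14 + 14 + 9 = 51.
Databases + Crypto + Algorithms + Graphics: credit hours 7 + 8 + 3 + 10 = 28 ≤ 30, interest score 6 + 14 + 14 + 14 = 48.
Compilers + Crypto + Algorithms + Graphics: credit hours 8 + 8 + 3 + 10 = 29 ≤ 30, interest score 8 + 14 + 14 + 14 = 50.
Best is Crypto, Algorithms, Graphics, and Vision with total interest score 51.

51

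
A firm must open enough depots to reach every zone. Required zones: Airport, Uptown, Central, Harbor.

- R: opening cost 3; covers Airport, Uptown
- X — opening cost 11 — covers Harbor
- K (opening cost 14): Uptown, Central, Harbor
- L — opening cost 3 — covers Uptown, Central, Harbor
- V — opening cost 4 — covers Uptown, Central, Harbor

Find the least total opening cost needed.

Choose R and L: together they cover Airport, Uptown, Central, Harbor — every zone.
Total opening cost: 3 + 3 = 6.
No cover costs less than 6.

6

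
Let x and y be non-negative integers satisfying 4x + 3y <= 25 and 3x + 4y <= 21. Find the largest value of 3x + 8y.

40

The continuous relaxation peaks at (0, 5.25) with value 42.00; rounding to a feasible lattice point costs some objective.
(x,y)=(0,5): 4·0+3·5=15≤25, 3·0+4·5=20≤21, objective 40.
(x,y)=(1,4): 4·1+3·4=16≤25, 3·1+4·4=19≤21, objective 35.
No feasible integer point exceeds 40.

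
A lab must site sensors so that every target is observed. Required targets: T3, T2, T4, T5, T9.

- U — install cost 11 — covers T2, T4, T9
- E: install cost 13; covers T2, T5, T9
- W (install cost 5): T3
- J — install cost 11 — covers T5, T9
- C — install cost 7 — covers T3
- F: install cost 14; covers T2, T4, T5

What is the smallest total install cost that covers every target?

27

Choose U, W, and J: together they cover T3, T2, T4, T5, T9 — every target.
Total install cost: 11 + 5 + 11 = 27.
No cover costs less than 27.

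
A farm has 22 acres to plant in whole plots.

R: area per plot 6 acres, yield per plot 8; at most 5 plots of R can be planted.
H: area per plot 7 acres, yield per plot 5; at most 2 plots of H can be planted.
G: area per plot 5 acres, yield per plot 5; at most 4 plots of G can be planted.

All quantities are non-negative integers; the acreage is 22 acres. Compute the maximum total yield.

26

Take 2×R and 2×G: area 22 ≤ 22, yield 2·8 + 2·5 = 26.
No other integer combination yields more.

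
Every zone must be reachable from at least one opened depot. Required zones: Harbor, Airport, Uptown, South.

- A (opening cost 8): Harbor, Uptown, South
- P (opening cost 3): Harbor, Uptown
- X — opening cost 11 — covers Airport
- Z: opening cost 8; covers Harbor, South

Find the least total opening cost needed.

This is a weighted set-cover instance.
The greedy cost-per-new-zone heuristic would pick P, A, and X for 22, but a cheaper cover exists.
Choose A and X: together they cover Harbor, Airport, Uptown, South — every zone.
Total opening cost: 8 + 11 = 19.
No cover costs less than 19.

19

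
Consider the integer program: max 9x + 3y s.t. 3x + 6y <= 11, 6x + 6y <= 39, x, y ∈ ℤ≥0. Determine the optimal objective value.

(x,y)=(3,0): 3·3+6·0=9≤11, 6·3+6·0=18≤39, objective 27.
(x,y)=(2,0): 3·2+6·0=6≤11, 6·2+6·0=12≤39, objective 18.
The best lattice point is (3,0), giving 27.

27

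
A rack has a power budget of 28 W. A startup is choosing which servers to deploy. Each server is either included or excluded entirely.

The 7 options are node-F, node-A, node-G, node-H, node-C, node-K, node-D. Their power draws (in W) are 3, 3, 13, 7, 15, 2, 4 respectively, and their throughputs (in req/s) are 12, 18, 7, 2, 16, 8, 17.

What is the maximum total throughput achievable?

71

Allowing fractional choices, the relaxed optimum would be about 71.5, but servers are indivisible.
node-F + node-A + node-C + node-D: power draw 3 + 3 + 15 + 4 = 25 ≤ 28, throughput 12 + 18 + 16 + 17 = 63.
node-F + node-A + node-G + node-K + node-D: power draw 3 + 3 + 13 + 2 + 4 = 25 ≤ 28, throughput 12 + 18 + 7 + 8 + 17 = 62.
node-F + node-A + node-C + node-K + node-D: power draw 3 + 3 + 15 + 2 + 4 = 27 ≤ 28, throughput 12 + 18 + 16 + 8 + 17 = 71.
Best is node-F, node-A, node-C, node-K, and node-D with total throughput 71.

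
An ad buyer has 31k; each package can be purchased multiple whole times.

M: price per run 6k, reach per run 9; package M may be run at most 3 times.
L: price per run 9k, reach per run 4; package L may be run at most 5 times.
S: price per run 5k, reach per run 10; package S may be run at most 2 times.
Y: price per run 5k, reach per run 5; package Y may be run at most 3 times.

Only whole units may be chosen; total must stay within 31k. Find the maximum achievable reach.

S has the best ratio (10/5); taking only S gives at most 2×10 = 20 (stopped by the supply cap of 2).
Mixing does better — 3×M and 2×S: price 28 ≤ 31, reach 3·9 + 2·10 = 47.

47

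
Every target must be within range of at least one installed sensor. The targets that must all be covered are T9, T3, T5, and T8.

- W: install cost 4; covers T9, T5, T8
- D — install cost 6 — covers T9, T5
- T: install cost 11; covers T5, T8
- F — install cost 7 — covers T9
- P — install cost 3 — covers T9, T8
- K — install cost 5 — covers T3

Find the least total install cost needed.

9

This is a weighted set-cover instance.
Choose W and K: together they cover T9, T3, T5, T8 — every target.
Total install cost: 4 + 5 = 9.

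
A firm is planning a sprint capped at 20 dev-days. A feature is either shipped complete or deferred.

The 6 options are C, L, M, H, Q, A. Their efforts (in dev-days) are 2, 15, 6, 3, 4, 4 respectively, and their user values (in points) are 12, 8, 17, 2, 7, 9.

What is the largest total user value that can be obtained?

47

Take C, M, H, Q, and A: effort 2 + 6 + 3 + 4 + 4 = 19 ≤ 20, user value 12 + 17 + 2 + 7 + 9 = 47.
No other feasible combination does better.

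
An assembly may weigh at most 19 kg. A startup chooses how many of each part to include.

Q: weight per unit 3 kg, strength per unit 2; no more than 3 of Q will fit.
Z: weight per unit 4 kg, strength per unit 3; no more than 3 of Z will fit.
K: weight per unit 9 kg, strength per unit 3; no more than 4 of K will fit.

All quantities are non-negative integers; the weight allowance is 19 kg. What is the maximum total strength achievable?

13

Z has the best ratio (3/4); taking only Z gives at most 3×3 = 9 (stopped by the supply cap of 3).
Mixing does better — 2×Q and 3×Z: weight 18 ≤ 19, strength 2·2 + 3·3 = 13.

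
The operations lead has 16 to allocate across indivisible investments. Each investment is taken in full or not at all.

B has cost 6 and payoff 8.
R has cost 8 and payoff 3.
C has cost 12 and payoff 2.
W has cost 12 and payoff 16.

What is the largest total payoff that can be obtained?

16

Take W: cost 12 ≤ 16, payoff 16.
No other feasible combination does better.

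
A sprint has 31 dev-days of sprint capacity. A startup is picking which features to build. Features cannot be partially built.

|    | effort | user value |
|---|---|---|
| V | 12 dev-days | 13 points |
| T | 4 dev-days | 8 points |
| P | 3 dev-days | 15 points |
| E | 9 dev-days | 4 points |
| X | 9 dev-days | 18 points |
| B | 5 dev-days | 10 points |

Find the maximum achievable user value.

56

Allowing fractional choices, the relaxed optimum would be about 61.8, but features are indivisible.
T + P + E + X + B: effort 4 + 3 + 9 + 9 + 5 = 30 ≤ 31, user value 8 + 15 + 4 + 18 + 10 = 55.
V + P + X + B: effort 12 + 3 + 9 + 5 = 29 ≤ 31, user value 13 + 15 + 18 + 10 = 56.
V + T + P + X: effort 12 + 4 + 3 + 9 = 28 ≤ 31, user value 13 + 8 + 15 + 18 = 54.
Best is V, P, X, and B with total user value 56.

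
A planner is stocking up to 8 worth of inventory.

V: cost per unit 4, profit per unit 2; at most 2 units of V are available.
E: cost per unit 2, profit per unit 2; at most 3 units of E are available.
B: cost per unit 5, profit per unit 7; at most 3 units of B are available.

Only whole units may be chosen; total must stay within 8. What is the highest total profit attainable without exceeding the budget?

9

B has the best ratio (7/5); taking only B gives at most 1×7 = 7 (stopped by the cost limit).
Mixing does better — 1×E and 1×B: cost 7 ≤ 8, profit 1·2 + 1·7 = 9.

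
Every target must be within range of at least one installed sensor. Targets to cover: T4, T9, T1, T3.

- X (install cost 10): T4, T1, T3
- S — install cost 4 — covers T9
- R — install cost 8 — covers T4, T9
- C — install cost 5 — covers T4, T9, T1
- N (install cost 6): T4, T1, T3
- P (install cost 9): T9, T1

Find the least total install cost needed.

10

Choose S and N: together they cover T4, T9, T1, T3 — every target.
Total install cost: 4 + 6 = 10.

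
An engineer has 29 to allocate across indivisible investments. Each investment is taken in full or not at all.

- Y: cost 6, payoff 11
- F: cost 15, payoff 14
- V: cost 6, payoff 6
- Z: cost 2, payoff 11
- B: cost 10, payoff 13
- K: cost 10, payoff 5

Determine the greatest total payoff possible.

Take Y, F, V, and Z: cost 6 + 15 + 6 + 2 = 29 ≤ 29, payoff 11 + 14 + 6 + 11 = 42.
No other feasible combination does better.

42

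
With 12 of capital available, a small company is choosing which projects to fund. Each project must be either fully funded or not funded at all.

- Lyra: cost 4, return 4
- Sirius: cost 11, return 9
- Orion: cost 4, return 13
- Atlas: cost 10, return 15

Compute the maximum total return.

17

This is an integer program with binary decision variables.
Allowing fractional choices, the relaxed optimum would be about 25.0, but projects are indivisible.
Orion: cost 4 ≤ 12, return 13.
Lyra + Orion: cost 4 + 4 = 8 ≤ 12, return 4 + 13 = 17.
Atlas: cost 10 ≤ 12, return 15.
Best is Lyra and Orion with total return 17.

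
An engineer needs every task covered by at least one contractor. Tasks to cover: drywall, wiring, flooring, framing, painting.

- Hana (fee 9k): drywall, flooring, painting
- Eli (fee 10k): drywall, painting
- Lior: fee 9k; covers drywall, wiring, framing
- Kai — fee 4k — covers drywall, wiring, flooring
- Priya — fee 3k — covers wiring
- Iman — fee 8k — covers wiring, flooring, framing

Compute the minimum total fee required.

17

This is an integer covering problem.
The greedy cost-per-new-task heuristic would pick Kai, Iman, and Hana for 21, but a cheaper cover exists.
Choose Hana and Iman: together they cover drywall, wiring, flooring, framing, painting — every task.
Total fee: 9 + 8 = 17.
No cover costs less than 17.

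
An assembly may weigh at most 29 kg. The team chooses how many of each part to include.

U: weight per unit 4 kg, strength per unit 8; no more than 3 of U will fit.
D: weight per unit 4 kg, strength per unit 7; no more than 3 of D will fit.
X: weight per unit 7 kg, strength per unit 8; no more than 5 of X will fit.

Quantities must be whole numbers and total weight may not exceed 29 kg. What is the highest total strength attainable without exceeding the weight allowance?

U has the best ratio (8/4); taking only U gives at most 3×8 = 24 (stopped by the supply cap of 3).
Mixing does better — 3×U, 2×D, and 1×X: weight 27 ≤ 29, strength 3·8 + 2·7 + 1·8 = 46.

46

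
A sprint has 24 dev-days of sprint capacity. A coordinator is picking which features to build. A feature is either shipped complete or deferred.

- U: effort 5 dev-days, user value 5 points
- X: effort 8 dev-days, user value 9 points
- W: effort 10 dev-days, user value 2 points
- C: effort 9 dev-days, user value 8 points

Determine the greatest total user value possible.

22

Take U, X, and C: effort 5 + 8 + 9 = 22 ≤ 24, user value 5 + 9 + 8 = 22.
No other feasible combination does better.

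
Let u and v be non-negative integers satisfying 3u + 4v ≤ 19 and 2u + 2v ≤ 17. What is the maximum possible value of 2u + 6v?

Relaxing integrality, the LP optimum is 28.50 at (u,v) = (0, 4.75), which is not an integer point.
(u,v)=(1,4): 3·1+4·4=19≤19, 2·1+2·4=10≤17, objective 26.
(u,v)=(0,4): 3·0+4·4=16≤19, 2·0+2·4=8≤17, objective 24.
(u,v)=(2,3): 3·2+4·3=18≤19, 2·2+2·3=10≤17, objective 22.
The best lattice point is (1,4), giving 26.

26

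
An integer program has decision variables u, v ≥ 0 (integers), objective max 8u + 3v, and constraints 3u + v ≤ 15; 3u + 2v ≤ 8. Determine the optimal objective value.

(u,v)=(2,1): 3·2+1·1=7≤15, 3·2+2·1=8≤8, objective 19.
(u,v)=(2,0): 3·2+1·0=6≤15, 3·2+2·0=6≤8, objective 16.
(u,v)=(1,2): 3·1+1·2=5≤15, 3·1+2·2=7≤8, objective 14.
Maximum is 19 at (u,v)=(2,1).

19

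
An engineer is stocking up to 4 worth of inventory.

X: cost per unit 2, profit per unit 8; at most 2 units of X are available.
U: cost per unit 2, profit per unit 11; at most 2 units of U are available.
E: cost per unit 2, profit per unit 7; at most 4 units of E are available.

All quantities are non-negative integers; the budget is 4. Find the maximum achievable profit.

1×X and 1×U: cost 4 ≤ 4, profit 1·8 + 1·11 = 19.
2×U: cost 4 ≤ 4, profit 2·11 = 22.
Best is 22.

22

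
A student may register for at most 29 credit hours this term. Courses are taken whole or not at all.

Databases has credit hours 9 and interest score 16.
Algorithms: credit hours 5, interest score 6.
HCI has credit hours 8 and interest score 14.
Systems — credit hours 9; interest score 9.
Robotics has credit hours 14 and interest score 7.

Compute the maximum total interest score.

Allowing fractional choices, the relaxed optimum would be about 43.0, but courses are indivisible.
Databases + Algorithms + Systems: credit hours 9 + 5 + 9 = 23 ≤ 29, interest score 16 + 6 + 9 = 31.
Databases + Algorithms + HCI: credit hours 9 + 5 + 8 = 22 ≤ 29, interest score 16 + 6 + 14 = 36.
Databases + HCI + Systems: credit hours 9 + 8 + 9 = 26 ≤ 29, interest score 16 + 14 + 9 = 39.
Best is Databases, HCI, and Systems with total interest score 39.

39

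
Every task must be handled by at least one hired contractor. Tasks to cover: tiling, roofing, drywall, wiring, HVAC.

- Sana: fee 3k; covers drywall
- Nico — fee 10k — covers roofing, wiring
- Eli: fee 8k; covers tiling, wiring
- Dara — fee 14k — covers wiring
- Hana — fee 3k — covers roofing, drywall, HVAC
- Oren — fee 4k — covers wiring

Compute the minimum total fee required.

Choose Eli and Hana: together they cover tiling, roofing, drywall, wiring, HVAC — every task.
Total fee: 8 + 3 = 11.
No cover costs less than 11.

11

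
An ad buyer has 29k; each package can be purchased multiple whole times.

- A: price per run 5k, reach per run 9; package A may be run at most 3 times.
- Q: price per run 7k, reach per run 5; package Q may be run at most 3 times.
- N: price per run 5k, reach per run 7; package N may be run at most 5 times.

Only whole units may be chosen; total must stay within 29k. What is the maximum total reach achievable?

41

This is a bounded integer knapsack.
Take 3×A and 2×N: price 25 ≤ 29, reach 3·9 + 2·7 = 41.
A has the best ratio (9/5) and is taken to its limit of 3; remaining capacity is filled optimally with the others.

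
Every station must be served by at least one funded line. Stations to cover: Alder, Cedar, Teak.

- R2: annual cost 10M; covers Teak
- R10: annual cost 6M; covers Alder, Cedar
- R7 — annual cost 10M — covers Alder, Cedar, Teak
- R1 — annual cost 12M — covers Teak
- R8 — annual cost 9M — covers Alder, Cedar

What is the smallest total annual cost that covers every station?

10

The greedy cost-per-new-station heuristic would pick R10 and R2 for 16, but a cheaper cover exists.
R7 alone covers Alder, Cedar, Teak — every station.
Total annual cost: 10.
No cover costs less than 10.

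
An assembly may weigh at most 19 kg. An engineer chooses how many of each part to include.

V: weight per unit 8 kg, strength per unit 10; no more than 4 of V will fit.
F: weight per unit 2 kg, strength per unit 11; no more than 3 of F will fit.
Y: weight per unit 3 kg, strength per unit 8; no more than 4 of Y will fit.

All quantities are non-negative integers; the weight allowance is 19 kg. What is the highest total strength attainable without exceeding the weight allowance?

Take 3×F and 4×Y: weight 18 ≤ 19, strength 3·11 + 4·8 = 65.
F has the best ratio (11/2) and is taken to its limit of 3; remaining capacity is filled optimally with the others.

65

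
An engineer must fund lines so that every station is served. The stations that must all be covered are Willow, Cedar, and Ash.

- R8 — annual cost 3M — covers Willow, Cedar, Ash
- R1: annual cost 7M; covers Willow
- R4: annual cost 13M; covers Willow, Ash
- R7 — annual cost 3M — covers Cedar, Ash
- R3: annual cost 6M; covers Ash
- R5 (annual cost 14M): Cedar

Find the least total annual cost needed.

R8 alone covers Willow, Cedar, Ash — every station.
Total annual cost: 3.
No cover costs less than 3.

3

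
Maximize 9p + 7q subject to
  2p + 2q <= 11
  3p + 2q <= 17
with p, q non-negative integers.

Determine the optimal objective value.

45

Relaxing integrality, the LP optimum is 49.50 at (p,q) = (5.5, 0), which is not an integer point.
(p,q)=(5,0): 2·5+2·0=10≤11, 3·5+2·0=15≤17, objective 45.
(p,q)=(4,1): 2·4+2·1=10≤11, 3·4+2·1=14≤17, objective 43.
(p,q)=(4,0): 2·4+2·0=8≤11, 3·4+2·0=12≤17, objective 36.
No feasible integer point exceeds 45.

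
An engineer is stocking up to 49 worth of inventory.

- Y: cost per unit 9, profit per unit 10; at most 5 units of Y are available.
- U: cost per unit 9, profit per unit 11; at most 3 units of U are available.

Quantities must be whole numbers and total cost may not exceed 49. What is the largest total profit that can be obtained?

53

Take 2×Y and 3×U: cost 45 ≤ 49, profit 2·10 + 3·11 = 53.
U has the best ratio (11/9) and is taken to its limit of 3; remaining capacity is filled optimally with the others.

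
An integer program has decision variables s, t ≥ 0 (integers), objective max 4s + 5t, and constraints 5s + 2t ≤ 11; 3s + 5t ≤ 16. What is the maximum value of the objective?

15

The continuous relaxation peaks at (1.21, 2.47) with value 17.21; rounding to a feasible lattice point costs some objective.
(s,t)=(0,3): 5·0+2·3=6≤11, 3·0+5·3=15≤16, objective 15.
(s,t)=(1,2): 5·1+2·2=9≤11, 3·1+5·2=13≤16, objective 14.
(s,t)=(0,2): 5·0+2·2=4≤11, 3·0+5·2=10≤16, objective 10.
(s,t)=(1,1): 5·1+2·1=7≤11, 3·1+5·1=8≤16, objective 9.
The best lattice point is (0,3), giving 15.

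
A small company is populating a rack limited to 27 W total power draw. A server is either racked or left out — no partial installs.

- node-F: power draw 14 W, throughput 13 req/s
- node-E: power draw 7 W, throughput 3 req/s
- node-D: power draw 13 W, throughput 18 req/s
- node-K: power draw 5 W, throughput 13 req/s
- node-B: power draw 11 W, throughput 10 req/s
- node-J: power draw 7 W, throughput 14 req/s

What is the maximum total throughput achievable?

Allowing fractional choices, the relaxed optimum would be about 46.9, but servers are indivisible.
node-F + node-K + node-J: power draw 14 + 5 + 7 = 26 ≤ 27, throughput 13 + 13 + 14 = 40.
node-D + node-K + node-J: power draw 13 + 5 + 7 = 25 ≤ 27, throughput 18 + 13 + 14 = 45.
Best is node-D, node-K, and node-J with total throughput 45.

45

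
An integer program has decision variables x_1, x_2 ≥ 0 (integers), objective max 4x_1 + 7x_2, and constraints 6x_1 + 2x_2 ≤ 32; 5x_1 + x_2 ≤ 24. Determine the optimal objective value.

(x_1,x_2)=(0,16): 6·0+2·16=32≤32, 5·0+1·16=16≤24, objective 112.
(x_1,x_2)=(0,15): 6·0+2·15=30≤32, 5·0+1·15=15≤24, objective 105.
Maximum is 112 at (x_1,x_2)=(0,16).

112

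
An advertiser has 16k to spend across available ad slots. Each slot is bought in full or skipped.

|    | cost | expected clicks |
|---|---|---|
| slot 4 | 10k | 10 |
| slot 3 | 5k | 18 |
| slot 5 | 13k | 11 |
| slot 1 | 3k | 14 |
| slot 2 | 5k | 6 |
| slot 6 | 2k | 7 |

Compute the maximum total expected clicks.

This is an integer program with binary decision variables.
Allowing fractional choices, the relaxed optimum would be about 46.0, but ad slots are indivisible.
slot 3 + slot 1 + slot 6: cost 5 + 3 + 2 = 10 ≤ 16, expected clicks 18 + 14 + 7 = 39.
slot 3 + slot 1 + slot 2 + slot 6: cost 5 + 3 + 5 + 2 = 15 ≤ 16, expected clicks 18 + 14 + 6 + 7 = 45.
slot 3 + slot 1 + slot 2: cost 5 + 3 + 5 = 13 ≤ 16, expected clicks 18 + 14 + 6 = 38.
Best is slot 3, slot 1, slot 2, and slot 6 with total expected clicks 45.

45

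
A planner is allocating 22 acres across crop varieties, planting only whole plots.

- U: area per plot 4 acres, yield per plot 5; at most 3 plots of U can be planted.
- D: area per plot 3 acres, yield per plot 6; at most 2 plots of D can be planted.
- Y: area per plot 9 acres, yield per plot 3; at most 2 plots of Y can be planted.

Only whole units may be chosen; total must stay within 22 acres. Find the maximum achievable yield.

D has the best ratio (6/3); taking only D gives at most 2×6 = 12 (stopped by the supply cap of 2).
Mixing does better — 3×U and 2×D: area 18 ≤ 22, yield 3·5 + 2·6 = 27.

27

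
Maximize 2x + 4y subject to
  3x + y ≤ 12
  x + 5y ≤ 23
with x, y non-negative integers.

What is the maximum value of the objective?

20

Relaxing integrality, the LP optimum is 21.57 at (x,y) = (2.64, 4.07), which is not an integer point.
(x,y)=(2,4): 3·2+1·4=10≤12, 1·2+5·4=22≤23, objective 20.
(x,y)=(1,4): 3·1+1·4=7≤12, 1·1+5·4=21≤23, objective 18.
(x,y)=(3,3): 3·3+1·3=12≤12, 1·3+5·3=18≤23, objective 18.
The best lattice point is (2,4), giving 20.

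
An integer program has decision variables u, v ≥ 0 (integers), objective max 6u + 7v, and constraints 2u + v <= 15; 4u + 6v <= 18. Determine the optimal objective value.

25

Relaxing integrality, the LP optimum is 27.00 at (u,v) = (4.5, 0), which is not an integer point.
(u,v)=(3,1) is feasible, giving 25.
(u,v)=(4,0) is feasible, giving 24.
(u,v)=(2,1) is feasible, giving 19.
Maximum is 25 at (u,v)=(3,1).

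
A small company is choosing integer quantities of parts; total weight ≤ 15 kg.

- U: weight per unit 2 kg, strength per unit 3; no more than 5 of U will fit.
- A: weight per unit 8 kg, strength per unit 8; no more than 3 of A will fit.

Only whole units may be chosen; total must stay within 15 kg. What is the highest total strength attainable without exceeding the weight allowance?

17

3×U and 1×A: weight 14 ≤ 15, strength 3·3 + 1·8 = 17.
5×U: weight 10 ≤ 15, strength 5·3 = 15.
Best is 17.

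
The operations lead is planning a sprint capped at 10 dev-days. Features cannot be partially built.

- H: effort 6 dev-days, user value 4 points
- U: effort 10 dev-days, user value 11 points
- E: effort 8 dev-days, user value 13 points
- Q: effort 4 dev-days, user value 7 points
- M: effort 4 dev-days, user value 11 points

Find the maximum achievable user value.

Allowing fractional choices, the relaxed optimum would be about 21.2, but features are indivisible.
Q + M: effort 4 + 4 = 8 ≤ 10, user value 7 + 11 = 18.
H + M: effort 6 + 4 = 10 ≤ 10, user value 4 + 11 = 15.
Best is Q and M with total user value 18.

18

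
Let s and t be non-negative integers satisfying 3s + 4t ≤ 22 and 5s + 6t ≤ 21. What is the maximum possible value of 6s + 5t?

Relaxing integrality, the LP optimum is 25.20 at (s,t) = (4.2, 0), which is not an integer point.
(s,t)=(4,0): 3·4+4·0=12≤22, 5·4+6·0=20≤21, objective 24.
(s,t)=(3,1): 3·3+4·1=13≤22, 5·3+6·1=21≤21, objective 23.
(s,t)=(3,0): 3·3+4·0=9≤22, 5·3+6·0=15≤21, objective 18.
No feasible integer point exceeds 24.

24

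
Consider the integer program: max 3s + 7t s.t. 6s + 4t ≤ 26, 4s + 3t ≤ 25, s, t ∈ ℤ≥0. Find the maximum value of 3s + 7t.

42

(s,t)=(0,6) is feasible, giving 42.
(s,t)=(1,5) is feasible, giving 38.
(s,t)=(0,5) is feasible, giving 35.
No feasible integer point exceeds 42.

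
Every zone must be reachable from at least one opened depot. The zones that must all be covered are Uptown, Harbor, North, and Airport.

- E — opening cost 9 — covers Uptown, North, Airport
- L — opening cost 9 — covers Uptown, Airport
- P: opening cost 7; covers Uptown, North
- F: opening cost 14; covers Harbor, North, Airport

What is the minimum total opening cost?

21

This is an integer covering problem.
The greedy cost-per-new-zone heuristic would pick E and F for 23, but a cheaper cover exists.
Choose P and F: together they cover Uptown, Harbor, North, Airport — every zone.
Total opening cost: 7 + 14 = 21.
No cover costs less than 21.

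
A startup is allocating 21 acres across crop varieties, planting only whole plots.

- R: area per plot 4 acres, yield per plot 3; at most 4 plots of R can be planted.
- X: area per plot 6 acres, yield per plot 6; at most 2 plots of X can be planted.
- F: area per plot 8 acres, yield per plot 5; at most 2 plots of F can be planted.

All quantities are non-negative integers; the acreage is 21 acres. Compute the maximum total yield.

Take 2×R and 2×X: area 20 ≤ 21, yield 2·3 + 2·6 = 18.
X has the best ratio (6/6) and is taken to its limit of 2; remaining capacity is filled optimally with the others.

18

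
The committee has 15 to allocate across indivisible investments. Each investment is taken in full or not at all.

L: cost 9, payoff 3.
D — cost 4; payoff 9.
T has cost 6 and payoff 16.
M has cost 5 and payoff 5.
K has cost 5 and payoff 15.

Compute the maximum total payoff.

This is a 0-1 knapsack instance.
D + T + M: cost 4 + 6 + 5 = 15 ≤ 15, payoff 9 + 16 + 5 = 30.
D + T + K: cost 4 + 6 + 5 = 15 ≤ 15, payoff 9 + 16 + 15 = 40.
T + K: cost 6 + 5 = 11 ≤ 15, payoff 16 + 15 = 31.
Best is D, T, and K with total payoff 40.

40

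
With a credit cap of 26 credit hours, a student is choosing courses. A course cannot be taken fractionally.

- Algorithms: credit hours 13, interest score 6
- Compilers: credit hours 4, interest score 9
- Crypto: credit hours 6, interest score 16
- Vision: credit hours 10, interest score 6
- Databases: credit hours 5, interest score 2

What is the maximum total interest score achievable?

33

Take Compilers, Crypto, Vision, and Databases: credit hours 4 + 6 + 10 + 5 = 25 ≤ 26, interest score 9 + 16 + 6 + 2 = 33.
No other feasible combination does better.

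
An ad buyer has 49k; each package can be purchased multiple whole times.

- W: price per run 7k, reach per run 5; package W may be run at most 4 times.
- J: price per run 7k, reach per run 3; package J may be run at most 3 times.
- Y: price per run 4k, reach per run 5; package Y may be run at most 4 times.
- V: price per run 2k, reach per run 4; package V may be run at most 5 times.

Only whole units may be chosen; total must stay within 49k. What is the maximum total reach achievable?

V has the best ratio (4/2); taking only V gives at most 5×4 = 20 (stopped by the supply cap of 5).
Mixing does better — 3×W, 4×Y, and 5×V: price 47 ≤ 49, reach 3·5 + 4·5 + 5·4 = 55.

55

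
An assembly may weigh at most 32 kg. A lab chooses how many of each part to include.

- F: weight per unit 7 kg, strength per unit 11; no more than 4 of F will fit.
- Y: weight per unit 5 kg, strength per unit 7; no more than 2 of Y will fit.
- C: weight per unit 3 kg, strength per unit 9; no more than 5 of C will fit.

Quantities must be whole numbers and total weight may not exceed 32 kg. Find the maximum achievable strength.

1×F, 2×Y, and 5×C: weight 32 ≤ 32, strength 1·11 + 2·7 + 5·9 = 70.
2×F and 5×C: weight 29 ≤ 32, strength 2·11 + 5·9 = 67.
Best is 70.

70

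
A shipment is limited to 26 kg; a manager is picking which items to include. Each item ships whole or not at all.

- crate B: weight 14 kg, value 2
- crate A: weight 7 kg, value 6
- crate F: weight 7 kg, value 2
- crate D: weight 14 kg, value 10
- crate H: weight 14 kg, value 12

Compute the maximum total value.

This is an integer program with binary decision variables.
Allowing fractional choices, the relaxed optimum would be about 21.6, but items are indivisible.
crate A + crate D: weight 7 + 14 = 21 ≤ 26, value 6 + 10 = 16.
crate A + crate H: weight 7 + 14 = 21 ≤ 26, value 6 + 12 = 18.
Best is crate A and crate H with total value 18.

18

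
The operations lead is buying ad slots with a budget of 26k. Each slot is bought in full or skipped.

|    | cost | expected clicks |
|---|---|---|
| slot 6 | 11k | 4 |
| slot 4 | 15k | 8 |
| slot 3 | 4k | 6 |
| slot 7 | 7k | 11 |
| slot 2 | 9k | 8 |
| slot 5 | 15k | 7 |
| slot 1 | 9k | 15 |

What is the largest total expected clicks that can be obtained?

Treat it as a binary knapsack problem.
Take slot 7, slot 2, and slot 1: cost 7 + 9 + 9 = 25 ≤ 26, expected clicks 11 + 8 + 15 = 34.
No other feasible combination does better.

34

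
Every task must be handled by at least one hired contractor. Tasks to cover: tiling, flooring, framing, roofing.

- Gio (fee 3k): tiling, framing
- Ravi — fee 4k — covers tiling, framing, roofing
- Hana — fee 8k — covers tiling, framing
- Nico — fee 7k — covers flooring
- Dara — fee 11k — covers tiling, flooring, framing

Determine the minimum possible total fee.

11

This is an integer covering problem.
Choose Ravi and Nico: together they cover tiling, flooring, framing, roofing — every task.
Total fee: 4 + 7 = 11.
No cover costs less than 11.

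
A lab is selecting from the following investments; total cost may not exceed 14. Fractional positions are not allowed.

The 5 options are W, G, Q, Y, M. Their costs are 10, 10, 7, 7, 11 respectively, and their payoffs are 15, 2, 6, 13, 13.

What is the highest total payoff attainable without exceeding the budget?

Q + Y: cost 7 + 7 = 14 ≤ 14, payoff 6 + 13 = 19.
W: cost 10 ≤ 14, payoff 15.
Best is Q and Y with total payoff 19.

19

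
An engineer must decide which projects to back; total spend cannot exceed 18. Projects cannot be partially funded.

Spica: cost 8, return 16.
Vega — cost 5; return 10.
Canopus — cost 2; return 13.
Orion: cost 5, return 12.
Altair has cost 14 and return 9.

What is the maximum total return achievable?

Take Spica, Canopus, and Orion: cost 8 + 2 + 5 = 15 ≤ 18, return 16 + 13 + 12 = 41.
No other feasible combination does better.

41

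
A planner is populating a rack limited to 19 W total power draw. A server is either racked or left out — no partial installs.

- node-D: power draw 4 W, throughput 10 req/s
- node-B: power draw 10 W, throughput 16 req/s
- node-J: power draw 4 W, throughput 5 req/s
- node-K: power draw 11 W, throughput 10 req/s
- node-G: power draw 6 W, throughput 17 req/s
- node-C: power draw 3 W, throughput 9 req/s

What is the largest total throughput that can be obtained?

This is an integer program with binary decision variables.
Allowing fractional choices, the relaxed optimum would be about 45.6, but servers are indivisible.
node-D + node-G + node-C: power draw 4 + 6 + 3 = 13 ≤ 19, throughput 10 + 17 + 9 = 36.
node-D + node-J + node-G + node-C: power draw 4 + 4 + 6 + 3 = 17 ≤ 19, throughput 10 + 5 + 17 + 9 = 41.
node-B + node-G + node-C: power draw 10 + 6 + 3 = 19 ≤ 19, throughput 16 + 17 + 9 = 42.
Best is node-B, node-G, and node-C with total throughput 42.

42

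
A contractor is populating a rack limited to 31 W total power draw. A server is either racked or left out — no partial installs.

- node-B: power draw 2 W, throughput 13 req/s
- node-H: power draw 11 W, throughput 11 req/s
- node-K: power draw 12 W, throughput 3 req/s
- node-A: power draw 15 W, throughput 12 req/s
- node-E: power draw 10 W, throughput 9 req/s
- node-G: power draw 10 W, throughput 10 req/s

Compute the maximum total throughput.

36

node-B + node-A + node-G: power draw 2 + 15 + 10 = 27 ≤ 31, throughput 13 + 12 + 10 = 35.
node-B + node-H + node-A: power draw 2 + 11 + 15 = 28 ≤ 31, throughput 13 + 11 + 12 = 36.
node-B + node-H + node-G: power draw 2 + 11 + 10 = 23 ≤ 31, throughput 13 + 11 + 10 = 34.
Best is node-B, node-H, and node-A with total throughput 36.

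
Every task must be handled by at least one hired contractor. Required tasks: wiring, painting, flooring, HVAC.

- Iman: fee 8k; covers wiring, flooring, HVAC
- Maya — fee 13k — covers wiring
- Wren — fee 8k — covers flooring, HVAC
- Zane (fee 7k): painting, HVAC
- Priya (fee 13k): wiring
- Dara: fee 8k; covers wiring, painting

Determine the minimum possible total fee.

15

This is a weighted set-cover instance.
Choose Iman and Zane: together they cover wiring, painting, flooring, HVAC — every task.
Total fee: 8 + 7 = 15.
No cover costs less than 15.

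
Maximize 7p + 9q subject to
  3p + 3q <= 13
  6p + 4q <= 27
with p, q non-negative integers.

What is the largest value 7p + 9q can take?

The continuous relaxation peaks at (0, 4.33) with value 39.00; rounding to a feasible lattice point costs some objective.
(p,q)=(0,4) is feasible, giving 36.
(p,q)=(1,3) is feasible, giving 34.
The best lattice point is (0,4), giving 36.

36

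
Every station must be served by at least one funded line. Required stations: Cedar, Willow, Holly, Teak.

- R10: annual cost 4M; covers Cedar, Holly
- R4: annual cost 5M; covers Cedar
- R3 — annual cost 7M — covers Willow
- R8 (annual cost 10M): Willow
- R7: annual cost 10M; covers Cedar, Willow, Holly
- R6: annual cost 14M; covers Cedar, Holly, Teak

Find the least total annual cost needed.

This is a weighted set-cover instance.
The greedy cost-per-new-station heuristic would pick R10, R3, and R6 for 25, but a cheaper cover exists.
Choose R3 and R6: together they cover Cedar, Willow, Holly, Teak — every station.
Total annual cost: 7 + 14 = 21.
No cover costs less than 21.

21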